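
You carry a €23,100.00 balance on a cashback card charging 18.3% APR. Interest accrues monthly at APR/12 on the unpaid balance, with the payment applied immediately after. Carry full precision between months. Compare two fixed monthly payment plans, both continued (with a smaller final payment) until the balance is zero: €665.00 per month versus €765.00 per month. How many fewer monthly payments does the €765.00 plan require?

9 fewer payments

Monthly rate r = 18.3%/12 = 1.525% = 0.01525.
At €665.00/mo: n = ⌈−ln(1 − rB₀/P)/ln(1+r)⌉ = 50 payments (last €565.40); total interest = total paid − €23,100.00 = €10,050.40.
At €765.00/mo: 41 payments (last €592.34); total interest €8,092.34.
Payments saved = 50 − 41 = 9.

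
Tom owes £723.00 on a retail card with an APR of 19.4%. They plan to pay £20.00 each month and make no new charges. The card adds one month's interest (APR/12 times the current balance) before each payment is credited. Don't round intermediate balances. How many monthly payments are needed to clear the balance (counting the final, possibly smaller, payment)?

55 months

Monthly rate r = 19.4%/12 = 1.61667% = 0.0161667.
Recurrence: B ← B·(1+r) − £20.00.
Month 1: interest £11.69; balance after payment £714.69.
Month 2: interest £11.55; balance after payment £706.24.
Closed form: n = −ln(1 − rB₀/P)/ln(1+r) = −ln(0.41558)/ln(1.01617) ≈ 54.753, so the balance reaches zero during payment 55.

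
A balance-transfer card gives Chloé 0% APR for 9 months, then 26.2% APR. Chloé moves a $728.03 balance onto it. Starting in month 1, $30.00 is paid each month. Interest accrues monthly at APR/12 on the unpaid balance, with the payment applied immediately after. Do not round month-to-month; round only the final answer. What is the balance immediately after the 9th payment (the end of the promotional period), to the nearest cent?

Promo months 1–9 at r₀ = 0%/12 = 0; months 10+ at r₁ = 26.2%/12 = 0.0218333.
After month 9 (no interest yet): B = $728.03 − 9·$30.00 = $458.03.

$458.03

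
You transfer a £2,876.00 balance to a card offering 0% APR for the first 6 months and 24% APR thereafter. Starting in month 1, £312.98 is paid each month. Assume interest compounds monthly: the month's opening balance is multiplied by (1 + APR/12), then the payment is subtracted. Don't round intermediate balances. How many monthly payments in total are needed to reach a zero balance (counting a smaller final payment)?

10 months

Promo months 1–6 at r₀ = 0%/12 = 0; months 7+ at r₁ = 24%/12 = 0.02.
After month 6 (no interest yet): B = £2,876.00 − 6·£312.98 = £998.12.
Then at r₁ with £312.98/mo: n₂ = −ln(1 − r₁·B/P)/ln(1+r₁) ≈ 3.33 → 4 more payments.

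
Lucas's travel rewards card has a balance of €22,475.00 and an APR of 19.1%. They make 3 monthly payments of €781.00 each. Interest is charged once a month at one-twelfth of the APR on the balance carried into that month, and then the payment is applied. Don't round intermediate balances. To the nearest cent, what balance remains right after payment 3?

€21,184.86

Monthly rate r = 19.1%/12 = 1.59167% = 0.0159167.
Each month: B ← B·(1+r) − €781.00.
Month 1: interest €357.73; balance after payment €22,051.73.
Month 2: interest €350.99; balance after payment €21,621.72.
Month 3: interest €344.15; balance after payment €21,184.86.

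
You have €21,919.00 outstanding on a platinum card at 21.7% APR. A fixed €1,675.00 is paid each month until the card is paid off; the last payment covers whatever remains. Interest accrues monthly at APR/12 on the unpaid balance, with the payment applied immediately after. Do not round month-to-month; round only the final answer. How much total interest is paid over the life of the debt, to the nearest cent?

Monthly rate r = 21.7%/12 = 1.80833% = 0.0180833.
Payoff takes n = ⌈−ln(1 − rB₀/P)/ln(1+r)⌉ = ⌈15.067⌉ = 16 payments; the last is €112.74.
Total paid = 15·€1,675.00 + €112.74 = €25,237.74.
Total interest = total paid − principal = €25,237.74 − €21,919.00 = €3,318.74.

€3,318.74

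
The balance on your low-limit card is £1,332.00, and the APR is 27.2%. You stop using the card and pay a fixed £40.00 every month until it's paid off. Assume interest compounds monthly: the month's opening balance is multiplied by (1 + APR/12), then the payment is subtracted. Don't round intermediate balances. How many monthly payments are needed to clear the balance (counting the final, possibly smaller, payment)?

63 months

Monthly rate r = 27.2%/12 = 2.26667% = 0.0226667.
Recurrence: B ← B·(1+r) − £40.00.
Month 1: interest £30.19; balance after payment £1,322.19.
Month 2: interest £29.97; balance after payment £1,312.16.
Closed form: n = −ln(1 − rB₀/P)/ln(1+r) = −ln(0.2452)/ln(1.02267) ≈ 62.716, so the balance reaches zero during payment 63.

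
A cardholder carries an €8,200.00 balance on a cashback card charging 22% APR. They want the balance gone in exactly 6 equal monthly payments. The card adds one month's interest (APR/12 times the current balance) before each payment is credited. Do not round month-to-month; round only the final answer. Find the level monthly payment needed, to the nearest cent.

Monthly rate r = 22%/12 = 1.83333% = 0.0183333.
Level-payment amortization: P = B₀·r / (1 − (1+r)^(−n)) = 8200.00·0.0183333 / (1 − 1.01833^(−6)).
Denominator 1 − (1+r)^(−6) = 0.103273011.
P = 150.333 / 0.103273011 ≈ 1455.69.

€1,455.69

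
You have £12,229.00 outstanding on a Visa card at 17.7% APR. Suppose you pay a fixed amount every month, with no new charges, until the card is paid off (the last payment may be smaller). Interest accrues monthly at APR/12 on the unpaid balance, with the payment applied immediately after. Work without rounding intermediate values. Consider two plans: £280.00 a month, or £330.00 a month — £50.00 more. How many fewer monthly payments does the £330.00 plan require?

Monthly rate r = 17.7%/12 = 1.475% = 0.01475.
At £280.00/mo: n = ⌈−ln(1 − rB₀/P)/ln(1+r)⌉ = 71 payments (last £161.99); total interest = total paid − £12,229.00 = £7,532.99.
At £330.00/mo: 55 payments (last £6.72); total interest £5,597.72.
Payments saved = 71 − 55 = 16.

16 fewer payments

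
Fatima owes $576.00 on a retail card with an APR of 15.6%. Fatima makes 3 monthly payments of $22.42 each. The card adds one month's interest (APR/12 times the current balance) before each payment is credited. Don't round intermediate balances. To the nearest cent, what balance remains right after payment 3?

Monthly rate r = 15.6%/12 = 1.3% = 0.013.
Each month: B ← B·(1+r) − $22.42.
Month 1: interest $7.49; balance after payment $561.07.
Month 2: interest $7.29; balance after payment $545.94.
Month 3: interest $7.10; balance after payment $530.62.

$530.62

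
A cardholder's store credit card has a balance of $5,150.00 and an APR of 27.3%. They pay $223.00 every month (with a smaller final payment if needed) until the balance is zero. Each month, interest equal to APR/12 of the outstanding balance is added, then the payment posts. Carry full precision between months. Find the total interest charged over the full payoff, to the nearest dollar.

Monthly rate r = 27.3%/12 = 2.275% = 0.02275.
Payoff takes n = ⌈−ln(1 − rB₀/P)/ln(1+r)⌉ = ⌈33.130⌉ = 34 payments; the last is $29.32.
Total paid = 33·$223.00 + $29.32 = $7,388.32.
Total interest = total paid − principal = $7,388.32 − $5,150.00 = $2,238.32.

$2,238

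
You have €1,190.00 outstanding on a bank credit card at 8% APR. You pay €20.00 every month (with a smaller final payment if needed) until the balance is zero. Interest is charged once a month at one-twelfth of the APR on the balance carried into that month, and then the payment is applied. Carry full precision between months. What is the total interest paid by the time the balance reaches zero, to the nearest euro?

€331

Monthly rate r = 8%/12 = 0.666667% = 0.00666667.
Payoff takes n = ⌈−ln(1 − rB₀/P)/ln(1+r)⌉ = ⌈76.045⌉ = 77 payments; the last is €0.91.
Total paid = 76·€20.00 + €0.91 = €1,520.91.
Total interest = total paid − principal = €1,520.91 − €1,190.00 = €330.91.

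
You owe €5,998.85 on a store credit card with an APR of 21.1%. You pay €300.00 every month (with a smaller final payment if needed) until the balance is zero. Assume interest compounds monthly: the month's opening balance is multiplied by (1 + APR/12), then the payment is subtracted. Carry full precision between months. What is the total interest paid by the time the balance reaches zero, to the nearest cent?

Monthly rate r = 21.1%/12 = 1.75833% = 0.0175833.
Payoff takes n = ⌈−ln(1 − rB₀/P)/ln(1+r)⌉ = ⌈24.856⌉ = 25 payments; the last is €257.00.
Total paid = 24·€300.00 + €257.00 = €7,457.00.
Total interest = total paid − principal = €7,457.00 − €5,998.85 = €1,458.15.

€1,458.15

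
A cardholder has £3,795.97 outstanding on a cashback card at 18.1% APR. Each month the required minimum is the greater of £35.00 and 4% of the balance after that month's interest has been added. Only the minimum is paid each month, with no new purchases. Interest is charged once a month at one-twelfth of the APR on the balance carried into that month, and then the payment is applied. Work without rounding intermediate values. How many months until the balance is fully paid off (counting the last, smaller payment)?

Monthly rate r = 18.1%/12 = 1.50833% = 0.0150833.
While 4% of the post-interest balance exceeds £35.00, each month B ← (B·(1+r))·(1 − 0.04), i.e. B shrinks by the factor (1+r)·0.96 = 0.97448.
This holds for months 1–58. Entering month 59 the balance is £847.53; 4% of the post-interest balance is now below £35.00, so the flat £35.00 minimum applies from here.
From month 59 a fixed £35.00 at rate r clears £847.53 in 31 more payments. Total: 58 + 31 = 89 months.

89 months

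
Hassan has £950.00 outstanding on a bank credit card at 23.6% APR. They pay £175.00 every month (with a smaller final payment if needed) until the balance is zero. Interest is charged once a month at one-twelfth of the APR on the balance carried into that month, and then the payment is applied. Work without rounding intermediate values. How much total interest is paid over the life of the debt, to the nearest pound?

Monthly rate r = 23.6%/12 = 1.96667% = 0.0196667.
Payoff takes n = ⌈−ln(1 − rB₀/P)/ln(1+r)⌉ = ⌈5.797⌉ = 6 payments; the last is £139.76.
Total paid = 5·£175.00 + £139.76 = £1,014.76.
Total interest = total paid − principal = £1,014.76 − £950.00 = £64.76.

£65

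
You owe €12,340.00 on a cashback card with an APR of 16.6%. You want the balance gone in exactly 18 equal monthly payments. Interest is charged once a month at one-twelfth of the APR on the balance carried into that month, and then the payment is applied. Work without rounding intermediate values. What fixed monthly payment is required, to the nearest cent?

€779.15

Monthly rate r = 16.6%/12 = 1.38333% = 0.0138333.
Level-payment amortization: P = B₀·r / (1 − (1+r)^(−n)) = 12340.00·0.0138333 / (1 − 1.01383^(−18)).
Denominator 1 − (1+r)^(−18) = 0.219088514.
P = 170.703 / 0.219088514 ≈ 779.15.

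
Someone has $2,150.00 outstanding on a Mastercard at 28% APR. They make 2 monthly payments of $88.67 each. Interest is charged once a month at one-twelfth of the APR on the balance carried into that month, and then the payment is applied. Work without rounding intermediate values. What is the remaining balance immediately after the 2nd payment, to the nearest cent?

Monthly rate r = 28%/12 = 2.33333% = 0.0233333.
Each month: B ← B·(1+r) − $88.67.
Month 1: interest $50.17; balance after payment $2,111.50.
Month 2: interest $49.27; balance after payment $2,072.09.

$2,072.09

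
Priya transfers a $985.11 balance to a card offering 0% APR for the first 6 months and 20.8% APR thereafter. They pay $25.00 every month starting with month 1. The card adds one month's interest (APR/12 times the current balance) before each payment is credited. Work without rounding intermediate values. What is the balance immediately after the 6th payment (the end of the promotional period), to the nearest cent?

$835.11

Promo months 1–6 at r₀ = 0%/12 = 0; months 7+ at r₁ = 20.8%/12 = 0.0173333.
After month 6 (no interest yet): B = $985.11 − 6·$25.00 = $835.11.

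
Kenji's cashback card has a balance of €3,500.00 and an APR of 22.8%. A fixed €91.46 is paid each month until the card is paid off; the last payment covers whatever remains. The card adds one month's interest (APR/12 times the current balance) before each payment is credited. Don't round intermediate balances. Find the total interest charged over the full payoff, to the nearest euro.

Monthly rate r = 22.8%/12 = 1.9% = 0.019.
Payoff takes n = ⌈−ln(1 − rB₀/P)/ln(1+r)⌉ = ⌈68.996⌉ = 69 payments; the last is €91.10.
Total paid = 68·€91.46 + €91.10 = €6,310.38.
Total interest = total paid − principal = €6,310.38 − €3,500.00 = €2,810.38.

€2,810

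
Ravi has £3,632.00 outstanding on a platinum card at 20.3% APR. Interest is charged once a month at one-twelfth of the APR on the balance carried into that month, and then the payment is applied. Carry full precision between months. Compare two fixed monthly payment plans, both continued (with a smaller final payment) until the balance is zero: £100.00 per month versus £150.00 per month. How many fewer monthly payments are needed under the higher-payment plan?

Monthly rate r = 20.3%/12 = 1.69167% = 0.0169167.
At £100.00/mo: n = ⌈−ln(1 − rB₀/P)/ln(1+r)⌉ = 57 payments (last £81.08); total interest = total paid − £3,632.00 = £2,049.08.
At £150.00/mo: 32 payments (last £62.36); total interest £1,080.36.
Payments saved = 57 − 32 = 25.

25 fewer payments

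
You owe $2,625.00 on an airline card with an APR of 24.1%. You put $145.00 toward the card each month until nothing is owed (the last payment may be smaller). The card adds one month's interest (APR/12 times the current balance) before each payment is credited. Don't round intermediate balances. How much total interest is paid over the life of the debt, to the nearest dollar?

$671

Monthly rate r = 24.1%/12 = 2.00833% = 0.0200833.
Payoff takes n = ⌈−ln(1 − rB₀/P)/ln(1+r)⌉ = ⌈22.726⌉ = 23 payments; the last is $105.57.
Total paid = 22·$145.00 + $105.57 = $3,295.57.
Total interest = total paid − principal = $3,295.57 − $2,625.00 = $670.57.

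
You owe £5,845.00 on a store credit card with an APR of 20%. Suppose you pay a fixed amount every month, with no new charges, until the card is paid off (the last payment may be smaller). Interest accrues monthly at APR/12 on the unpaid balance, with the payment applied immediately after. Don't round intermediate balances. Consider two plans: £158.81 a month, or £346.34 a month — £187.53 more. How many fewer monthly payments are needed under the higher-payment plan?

Monthly rate r = 20%/12 = 1.66667% = 0.0166667.
At £158.81/mo: n = ⌈−ln(1 − rB₀/P)/ln(1+r)⌉ = 58 payments (last £79.47); total interest = total paid − £5,845.00 = £3,286.64.
At £346.34/mo: 20 payments (last £339.90); total interest £1,075.36.
Payments saved = 58 − 20 = 38.

38 fewer payments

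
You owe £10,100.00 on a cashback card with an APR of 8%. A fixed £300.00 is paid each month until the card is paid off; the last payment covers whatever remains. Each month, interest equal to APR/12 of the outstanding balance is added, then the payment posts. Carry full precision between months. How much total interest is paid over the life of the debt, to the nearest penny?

£1,376.18

Monthly rate r = 8%/12 = 0.666667% = 0.00666667.
Payoff takes n = ⌈−ln(1 − rB₀/P)/ln(1+r)⌉ = ⌈38.253⌉ = 39 payments; the last is £76.18.
Total paid = 38·£300.00 + £76.18 = £11,476.18.
Total interest = total paid − principal = £11,476.18 − £10,100.00 = £1,376.18.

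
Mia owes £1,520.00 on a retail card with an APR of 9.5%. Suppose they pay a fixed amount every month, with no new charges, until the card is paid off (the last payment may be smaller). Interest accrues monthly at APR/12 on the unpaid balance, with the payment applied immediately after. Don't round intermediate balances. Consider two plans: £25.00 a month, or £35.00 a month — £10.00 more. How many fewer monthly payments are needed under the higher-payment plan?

Monthly rate r = 9.5%/12 = 0.791667% = 0.00791667.
At £25.00/mo: n = ⌈−ln(1 − rB₀/P)/ln(1+r)⌉ = 84 payments (last £6.35); total interest = total paid − £1,520.00 = £561.35.
At £35.00/mo: 54 payments (last £15.00); total interest £350.00.
Payments saved = 84 − 54 = 30.

30 fewer payments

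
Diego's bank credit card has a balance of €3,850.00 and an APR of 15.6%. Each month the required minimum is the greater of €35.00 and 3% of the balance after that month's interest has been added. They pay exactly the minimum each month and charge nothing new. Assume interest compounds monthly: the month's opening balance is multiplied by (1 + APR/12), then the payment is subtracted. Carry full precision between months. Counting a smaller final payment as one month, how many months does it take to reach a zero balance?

Monthly rate r = 15.6%/12 = 1.3% = 0.013.
While 3% of the post-interest balance exceeds €35.00, each month B ← (B·(1+r))·(1 − 0.03), i.e. B shrinks by the factor (1+r)·0.97 = 0.98261.
This holds for months 1–69. Entering month 70 the balance is €1,147.52; 3% of the post-interest balance is now below €35.00, so the flat €35.00 minimum applies from here.
From month 70 a fixed €35.00 at rate r clears €1,147.52 in 44 more payments. Total: 69 + 44 = 113 months.

113 months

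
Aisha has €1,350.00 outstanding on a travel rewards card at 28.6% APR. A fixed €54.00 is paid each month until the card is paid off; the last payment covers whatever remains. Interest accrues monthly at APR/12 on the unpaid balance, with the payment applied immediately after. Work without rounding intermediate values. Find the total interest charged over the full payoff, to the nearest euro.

Monthly rate r = 28.6%/12 = 2.38333% = 0.0238333.
Payoff takes n = ⌈−ln(1 − rB₀/P)/ln(1+r)⌉ = ⌈38.462⌉ = 39 payments; the last is €25.11.
Total paid = 38·€54.00 + €25.11 = €2,077.11.
Total interest = total paid − principal = €2,077.11 − €1,350.00 = €727.11.

€727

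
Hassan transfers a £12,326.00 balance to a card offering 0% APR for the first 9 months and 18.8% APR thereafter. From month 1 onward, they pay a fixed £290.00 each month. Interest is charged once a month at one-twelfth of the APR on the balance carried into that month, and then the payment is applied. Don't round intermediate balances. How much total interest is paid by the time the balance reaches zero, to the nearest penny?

Promo months 1–9 at r₀ = 0%/12 = 0; months 10+ at r₁ = 18.8%/12 = 0.0156667.
After month 9 (no interest yet): B = £12,326.00 − 9·£290.00 = £9,716.00.
Then at r₁ with £290.00/mo: n₂ = −ln(1 − r₁·B/P)/ln(1+r₁) ≈ 47.87 → 48 more payments.
Total paid = 56·£290.00 + £253.56 = £16,493.56; interest = £16,493.56 − £12,326.00 = £4,167.56.

£4,167.56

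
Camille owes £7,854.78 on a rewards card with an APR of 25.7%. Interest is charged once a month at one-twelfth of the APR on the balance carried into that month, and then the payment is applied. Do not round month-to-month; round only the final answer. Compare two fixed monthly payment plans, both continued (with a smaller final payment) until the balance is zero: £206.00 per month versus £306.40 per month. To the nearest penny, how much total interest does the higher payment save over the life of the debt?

Monthly rate r = 25.7%/12 = 2.14167% = 0.0214167.
At £206.00/mo: n = ⌈−ln(1 − rB₀/P)/ln(1+r)⌉ = 81 payments (last £9.20); total interest = total paid − £7,854.78 = £8,634.42.
At £306.40/mo: 38 payments (last £178.74); total interest £3,660.76.
Interest saved = £8,634.42 − £3,660.76 = £4,973.66.

£4,973.66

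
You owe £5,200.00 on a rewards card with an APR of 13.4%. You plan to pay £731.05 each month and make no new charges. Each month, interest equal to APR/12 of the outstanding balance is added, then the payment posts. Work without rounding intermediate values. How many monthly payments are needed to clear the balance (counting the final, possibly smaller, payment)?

Monthly rate r = 13.4%/12 = 1.11667% = 0.0111667.
Recurrence: B ← B·(1+r) − £731.05.
Month 1: interest £58.07; balance after payment £4,527.02.
Month 2: interest £50.55; balance after payment £3,846.52.
Closed form: n = −ln(1 − rB₀/P)/ln(1+r) = −ln(0.92057)/ln(1.01117) ≈ 7.453, so the balance reaches zero during payment 8.

8 payments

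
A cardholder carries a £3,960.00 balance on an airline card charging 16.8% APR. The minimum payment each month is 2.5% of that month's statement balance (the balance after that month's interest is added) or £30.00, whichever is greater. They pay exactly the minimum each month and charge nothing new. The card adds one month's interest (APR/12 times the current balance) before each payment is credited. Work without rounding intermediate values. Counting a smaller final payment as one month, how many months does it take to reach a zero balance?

164 months

Monthly rate r = 16.8%/12 = 1.4% = 0.014.
While 2.5% of the post-interest balance exceeds £30.00, each month B ← (B·(1+r))·(1 − 0.025), i.e. B shrinks by the factor (1+r)·0.975 = 0.98865.
This holds for months 1–106. Entering month 107 the balance is £1,180.89; 2.5% of the post-interest balance is now below £30.00, so the flat £30.00 minimum applies from here.
From month 107 a fixed £30.00 at rate r clears £1,180.89 in 58 more payments. Total: 106 + 58 = 164 months.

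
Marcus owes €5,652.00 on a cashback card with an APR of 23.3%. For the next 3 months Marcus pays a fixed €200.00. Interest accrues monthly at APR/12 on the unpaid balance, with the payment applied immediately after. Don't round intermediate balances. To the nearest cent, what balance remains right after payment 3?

€5,375.94

Monthly rate r = 23.3%/12 = 1.94167% = 0.0194167.
Each month: B ← B·(1+r) − €200.00.
Month 1: interest €109.74; balance after payment €5,561.74.
Month 2: interest €107.99; balance after payment €5,469.73.
Month 3: interest €106.20; balance after payment €5,375.94.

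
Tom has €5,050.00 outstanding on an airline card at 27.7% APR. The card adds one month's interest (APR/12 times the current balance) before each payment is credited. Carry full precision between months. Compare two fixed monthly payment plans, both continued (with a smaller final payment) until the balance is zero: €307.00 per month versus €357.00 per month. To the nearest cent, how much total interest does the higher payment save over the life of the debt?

Monthly rate r = 27.7%/12 = 2.30833% = 0.0230833.
At €307.00/mo: n = ⌈−ln(1 − rB₀/P)/ln(1+r)⌉ = 21 payments (last €284.74); total interest = total paid − €5,050.00 = €1,374.74.
At €357.00/mo: 18 payments (last €115.94); total interest €1,134.94.
Interest saved = €1,374.74 − €1,134.94 = €239.80.

€239.80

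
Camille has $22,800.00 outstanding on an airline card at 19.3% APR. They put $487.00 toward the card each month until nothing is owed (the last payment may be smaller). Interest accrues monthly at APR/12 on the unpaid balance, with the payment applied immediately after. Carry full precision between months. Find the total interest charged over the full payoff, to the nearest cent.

$19,879.97

Monthly rate r = 19.3%/12 = 1.60833% = 0.0160833.
Payoff takes n = ⌈−ln(1 − rB₀/P)/ln(1+r)⌉ = ⌈87.637⌉ = 88 payments; the last is $310.97.
Total paid = 87·$487.00 + $310.97 = $42,679.97.
Total interest = total paid − principal = $42,679.97 − $22,800.00 = $19,879.97.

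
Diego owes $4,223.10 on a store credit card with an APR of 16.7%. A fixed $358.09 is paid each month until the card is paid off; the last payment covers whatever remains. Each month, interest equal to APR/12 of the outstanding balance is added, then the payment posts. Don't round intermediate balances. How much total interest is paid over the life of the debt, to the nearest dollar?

Monthly rate r = 16.7%/12 = 1.39167% = 0.0139167.
Payoff takes n = ⌈−ln(1 − rB₀/P)/ln(1+r)⌉ = ⌈12.972⌉ = 13 payments; the last is $347.97.
Total paid = 12·$358.09 + $347.97 = $4,645.05.
Total interest = total paid − principal = $4,645.05 − $4,223.10 = $421.95.

$422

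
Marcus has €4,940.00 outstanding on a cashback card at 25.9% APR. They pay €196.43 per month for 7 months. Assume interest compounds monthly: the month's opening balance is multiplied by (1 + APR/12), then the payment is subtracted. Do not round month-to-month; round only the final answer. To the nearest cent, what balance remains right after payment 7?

Monthly rate r = 25.9%/12 = 2.15833% = 0.0215833.
Each month: B ← B·(1+r) − €196.43.
Month 1: interest €106.62; balance after payment €4,850.19.
Month 2: interest €104.68; balance after payment €4,758.44.
Month 3: interest €102.70; balance after payment €4,664.72.
Month 4: interest €100.68; balance after payment €4,568.97.
Month 5: interest €98.61; balance after payment €4,471.15.
Month 6: interest €96.50; balance after payment €4,371.22.
Month 7: interest €94.35; balance after payment €4,269.14.

€4,269.14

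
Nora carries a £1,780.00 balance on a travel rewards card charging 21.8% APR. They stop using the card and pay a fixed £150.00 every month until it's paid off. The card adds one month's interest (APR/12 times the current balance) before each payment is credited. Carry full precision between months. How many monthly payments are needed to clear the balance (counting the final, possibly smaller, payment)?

Monthly rate r = 21.8%/12 = 1.81667% = 0.0181667.
Recurrence: B ← B·(1+r) − £150.00.
Month 1: interest £32.34; balance after payment £1,662.34.
Month 2: interest £30.20; balance after payment £1,542.54.
Closed form: n = −ln(1 − rB₀/P)/ln(1+r) = −ln(0.78442)/ln(1.01817) ≈ 13.487, so the balance reaches zero during payment 14.

14 months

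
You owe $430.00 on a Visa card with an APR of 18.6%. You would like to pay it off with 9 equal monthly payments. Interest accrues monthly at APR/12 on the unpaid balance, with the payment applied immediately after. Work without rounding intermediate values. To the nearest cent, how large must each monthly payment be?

$51.56

Monthly rate r = 18.6%/12 = 1.55% = 0.0155.
Level-payment amortization: P = B₀·r / (1 − (1+r)^(−n)) = 430.00·0.0155 / (1 − 1.0155^(−9)).
Denominator 1 − (1+r)^(−9) = 0.129275729.
P = 6.665 / 0.129275729 ≈ 51.56.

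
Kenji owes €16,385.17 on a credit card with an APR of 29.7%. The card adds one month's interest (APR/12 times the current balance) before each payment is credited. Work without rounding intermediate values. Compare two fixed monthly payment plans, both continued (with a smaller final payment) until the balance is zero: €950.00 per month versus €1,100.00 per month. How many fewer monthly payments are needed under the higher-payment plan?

4 fewer payments

Monthly rate r = 29.7%/12 = 2.475% = 0.02475.
At €950.00/mo: n = ⌈−ln(1 − rB₀/P)/ln(1+r)⌉ = 23 payments (last €731.94); total interest = total paid − €16,385.17 = €5,246.77.
At €1,100.00/mo: 19 payments (last €894.90); total interest €4,309.73.
Payments saved = 23 − 19 = 4.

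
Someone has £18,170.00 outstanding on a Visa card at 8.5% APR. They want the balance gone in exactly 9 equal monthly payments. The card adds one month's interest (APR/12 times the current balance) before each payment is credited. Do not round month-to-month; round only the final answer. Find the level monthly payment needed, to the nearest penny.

Monthly rate r = 8.5%/12 = 0.708333% = 0.00708333.
Level-payment amortization: P = B₀·r / (1 − (1+r)^(−n)) = 18170.00·0.00708333 / (1 − 1.00708^(−9)).
Denominator 1 − (1+r)^(−9) = 0.0615496044.
P = 128.704 / 0.0615496044 ≈ 2091.06.

£2,091.06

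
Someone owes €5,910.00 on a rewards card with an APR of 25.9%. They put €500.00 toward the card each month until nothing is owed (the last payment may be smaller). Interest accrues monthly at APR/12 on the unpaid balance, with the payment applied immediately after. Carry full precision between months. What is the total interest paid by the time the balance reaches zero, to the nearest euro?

Monthly rate r = 25.9%/12 = 2.15833% = 0.0215833.
Payoff takes n = ⌈−ln(1 − rB₀/P)/ln(1+r)⌉ = ⌈13.793⌉ = 14 payments; the last is €397.23.
Total paid = 13·€500.00 + €397.23 = €6,897.23.
Total interest = total paid − principal = €6,897.23 − €5,910.00 = €987.23.

€987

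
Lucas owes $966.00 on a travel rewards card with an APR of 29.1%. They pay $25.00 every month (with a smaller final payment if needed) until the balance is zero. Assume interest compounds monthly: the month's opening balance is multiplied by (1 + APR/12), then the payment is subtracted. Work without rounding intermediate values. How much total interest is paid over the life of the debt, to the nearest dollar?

Monthly rate r = 29.1%/12 = 2.425% = 0.02425.
Payoff takes n = ⌈−ln(1 − rB₀/P)/ln(1+r)⌉ = ⌈115.395⌉ = 116 payments; the last is $9.95.
Total paid = 115·$25.00 + $9.95 = $2,884.95.
Total interest = total paid − principal = $2,884.95 − $966.00 = $1,918.95.

$1,919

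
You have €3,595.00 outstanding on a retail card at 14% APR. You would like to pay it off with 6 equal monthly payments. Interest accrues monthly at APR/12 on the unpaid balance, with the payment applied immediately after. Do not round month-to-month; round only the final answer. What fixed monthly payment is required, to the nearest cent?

€623.87

Monthly rate r = 14%/12 = 1.16667% = 0.0116667.
Level-payment amortization: P = B₀·r / (1 − (1+r)^(−n)) = 3595.00·0.0116667 / (1 − 1.01167^(−6)).
Denominator 1 − (1+r)^(−6) = 0.0672283116.
P = 41.9417 / 0.0672283116 ≈ 623.87.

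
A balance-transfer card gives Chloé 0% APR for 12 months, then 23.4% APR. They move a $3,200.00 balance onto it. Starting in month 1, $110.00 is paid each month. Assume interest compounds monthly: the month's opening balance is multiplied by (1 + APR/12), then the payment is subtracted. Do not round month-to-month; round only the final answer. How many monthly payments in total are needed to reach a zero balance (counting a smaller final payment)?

33 payments

Promo months 1–12 at r₀ = 0%/12 = 0; months 13+ at r₁ = 23.4%/12 = 0.0195.
After month 12 (no interest yet): B = $3,200.00 − 12·$110.00 = $1,880.00.
Then at r₁ with $110.00/mo: n₂ = −ln(1 − r₁·B/P)/ln(1+r₁) ≈ 20.99 → 21 more payments.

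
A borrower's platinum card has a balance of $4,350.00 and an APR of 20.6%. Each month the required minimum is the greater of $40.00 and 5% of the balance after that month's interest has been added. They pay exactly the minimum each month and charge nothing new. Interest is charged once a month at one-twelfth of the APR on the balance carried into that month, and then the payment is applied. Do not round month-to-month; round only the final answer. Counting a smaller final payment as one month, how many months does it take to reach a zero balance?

Monthly rate r = 20.6%/12 = 1.71667% = 0.0171667.
While 5% of the post-interest balance exceeds $40.00, each month B ← (B·(1+r))·(1 − 0.05), i.e. B shrinks by the factor (1+r)·0.95 = 0.96631.
This holds for months 1–50. Entering month 51 the balance is $783.93; 5% of the post-interest balance is now below $40.00, so the flat $40.00 minimum applies from here.
From month 51 a fixed $40.00 at rate r clears $783.93 in 25 more payments. Total: 50 + 25 = 75 months.

75 months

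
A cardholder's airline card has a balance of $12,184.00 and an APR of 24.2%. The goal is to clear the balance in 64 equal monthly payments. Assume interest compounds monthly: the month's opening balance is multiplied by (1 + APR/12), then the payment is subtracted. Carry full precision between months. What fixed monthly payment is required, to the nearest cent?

Monthly rate r = 24.2%/12 = 2.01667% = 0.0201667.
Level-payment amortization: P = B₀·r / (1 − (1+r)^(−n)) = 12184.00·0.0201667 / (1 − 1.02017^(−64)).
Denominator 1 − (1+r)^(−64) = 0.721357257.
P = 245.711 / 0.721357257 ≈ 340.62.

$340.62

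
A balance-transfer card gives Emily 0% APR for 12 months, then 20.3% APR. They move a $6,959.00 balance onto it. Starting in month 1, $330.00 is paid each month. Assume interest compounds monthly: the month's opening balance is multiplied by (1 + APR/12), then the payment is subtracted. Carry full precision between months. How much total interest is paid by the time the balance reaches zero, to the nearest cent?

$284.86

Promo months 1–12 at r₀ = 0%/12 = 0; months 13+ at r₁ = 20.3%/12 = 0.0169167.
After month 12 (no interest yet): B = $6,959.00 − 12·$330.00 = $2,999.00.
Then at r₁ with $330.00/mo: n₂ = −ln(1 − r₁·B/P)/ln(1+r₁) ≈ 9.95 → 10 more payments.
Total paid = 21·$330.00 + $313.86 = $7,243.86; interest = $7,243.86 − $6,959.00 = $284.86.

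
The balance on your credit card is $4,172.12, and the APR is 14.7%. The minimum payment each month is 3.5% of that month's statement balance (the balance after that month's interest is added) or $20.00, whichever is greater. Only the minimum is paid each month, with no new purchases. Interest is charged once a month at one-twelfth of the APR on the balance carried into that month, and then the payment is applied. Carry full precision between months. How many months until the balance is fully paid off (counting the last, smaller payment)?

Monthly rate r = 14.7%/12 = 1.225% = 0.01225.
While 3.5% of the post-interest balance exceeds $20.00, each month B ← (B·(1+r))·(1 − 0.035), i.e. B shrinks by the factor (1+r)·0.965 = 0.97682.
This holds for months 1–86. Entering month 87 the balance is $555.21; 3.5% of the post-interest balance is now below $20.00, so the flat $20.00 minimum applies from here.
From month 87 a fixed $20.00 at rate r clears $555.21 in 35 more payments. Total: 86 + 35 = 121 months.

121 months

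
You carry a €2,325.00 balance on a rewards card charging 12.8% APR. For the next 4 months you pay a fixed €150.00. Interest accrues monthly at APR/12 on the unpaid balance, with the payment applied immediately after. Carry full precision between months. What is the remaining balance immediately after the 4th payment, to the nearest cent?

€1,816.13

Monthly rate r = 12.8%/12 = 1.06667% = 0.0106667.
Each month: B ← B·(1+r) − €150.00.
Month 1: interest €24.80; balance after payment €2,199.80.
Month 2: interest €23.46; balance after payment €2,073.26.
Month 3: interest €22.11; balance after payment €1,945.38.
Month 4: interest €20.75; balance after payment €1,816.13.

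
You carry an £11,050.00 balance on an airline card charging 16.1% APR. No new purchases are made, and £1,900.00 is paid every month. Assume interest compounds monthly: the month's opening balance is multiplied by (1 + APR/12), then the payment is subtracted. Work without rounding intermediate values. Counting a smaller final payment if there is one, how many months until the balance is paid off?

7 payments

Monthly rate r = 16.1%/12 = 1.34167% = 0.0134167.
Recurrence: B ← B·(1+r) − £1,900.00.
Month 1: interest £148.25; balance after payment £9,298.25.
Month 2: interest £124.75; balance after payment £7,523.01.
Closed form: n = −ln(1 − rB₀/P)/ln(1+r) = −ln(0.92197)/ln(1.01342) ≈ 6.096, so the balance reaches zero during payment 7.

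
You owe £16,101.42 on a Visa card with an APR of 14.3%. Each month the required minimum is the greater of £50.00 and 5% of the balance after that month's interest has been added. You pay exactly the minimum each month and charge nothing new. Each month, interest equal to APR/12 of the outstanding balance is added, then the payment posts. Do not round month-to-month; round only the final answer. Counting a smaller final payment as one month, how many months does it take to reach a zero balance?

94 months

Monthly rate r = 14.3%/12 = 1.19167% = 0.0119167.
While 5% of the post-interest balance exceeds £50.00, each month B ← (B·(1+r))·(1 − 0.05), i.e. B shrinks by the factor (1+r)·0.95 = 0.96132.
This holds for months 1–71. Entering month 72 the balance is £978.40; 5% of the post-interest balance is now below £50.00, so the flat £50.00 minimum applies from here.
From month 72 a fixed £50.00 at rate r clears £978.40 in 23 more payments. Total: 71 + 23 = 94 months.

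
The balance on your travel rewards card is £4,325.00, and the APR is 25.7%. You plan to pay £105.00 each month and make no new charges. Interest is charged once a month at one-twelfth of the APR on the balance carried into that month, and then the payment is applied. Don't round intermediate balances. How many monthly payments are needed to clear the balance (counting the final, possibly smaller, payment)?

Monthly rate r = 25.7%/12 = 2.14167% = 0.0214167.
Recurrence: B ← B·(1+r) − £105.00.
Month 1: interest £92.63; balance after payment £4,312.63.
Month 2: interest £92.36; balance after payment £4,299.99.
Closed form: n = −ln(1 − rB₀/P)/ln(1+r) = −ln(0.11784)/ln(1.02142) ≈ 100.915, so the balance reaches zero during payment 101.

101 months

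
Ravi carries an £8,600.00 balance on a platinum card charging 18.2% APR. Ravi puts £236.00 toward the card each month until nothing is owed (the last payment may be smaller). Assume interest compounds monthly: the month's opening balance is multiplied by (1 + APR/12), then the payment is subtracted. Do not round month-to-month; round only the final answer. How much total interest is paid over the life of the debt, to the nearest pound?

Monthly rate r = 18.2%/12 = 1.51667% = 0.0151667.
Payoff takes n = ⌈−ln(1 − rB₀/P)/ln(1+r)⌉ = ⌈53.444⌉ = 54 payments; the last is £105.33.
Total paid = 53·£236.00 + £105.33 = £12,613.33.
Total interest = total paid − principal = £12,613.33 − £8,600.00 = £4,013.33.

£4,013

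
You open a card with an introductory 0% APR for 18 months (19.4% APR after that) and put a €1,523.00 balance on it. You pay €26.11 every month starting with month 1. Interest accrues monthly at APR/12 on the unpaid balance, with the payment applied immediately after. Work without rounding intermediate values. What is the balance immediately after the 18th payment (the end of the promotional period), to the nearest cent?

€1,053.02

Promo months 1–18 at r₀ = 0%/12 = 0; months 19+ at r₁ = 19.4%/12 = 0.0161667.
After month 18 (no interest yet): B = €1,523.00 − 18·€26.11 = €1,053.02.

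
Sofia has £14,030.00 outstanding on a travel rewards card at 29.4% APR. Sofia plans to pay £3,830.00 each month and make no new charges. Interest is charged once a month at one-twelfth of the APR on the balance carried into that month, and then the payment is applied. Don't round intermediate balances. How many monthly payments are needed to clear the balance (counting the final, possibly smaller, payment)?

Monthly rate r = 29.4%/12 = 2.45% = 0.0245.
Recurrence: B ← B·(1+r) − £3,830.00.
Month 1: interest £343.73; balance after payment £10,543.74.
Month 2: interest £258.32; balance after payment £6,972.06.
Month 3: interest £170.82; balance after payment £3,312.87.
Month 4: interest £81.17; balance after payment £0.00.

4 months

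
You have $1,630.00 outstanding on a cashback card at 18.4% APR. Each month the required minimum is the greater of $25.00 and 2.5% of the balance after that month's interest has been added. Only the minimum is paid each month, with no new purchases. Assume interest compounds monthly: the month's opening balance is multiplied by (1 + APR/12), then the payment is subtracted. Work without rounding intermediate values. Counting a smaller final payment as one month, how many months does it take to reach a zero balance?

Monthly rate r = 18.4%/12 = 1.53333% = 0.0153333.
While 2.5% of the post-interest balance exceeds $25.00, each month B ← (B·(1+r))·(1 − 0.025), i.e. B shrinks by the factor (1+r)·0.975 = 0.98995.
This holds for months 1–50. Entering month 51 the balance is $983.67; 2.5% of the post-interest balance is now below $25.00, so the flat $25.00 minimum applies from here.
From month 51 a fixed $25.00 at rate r clears $983.67 in 61 more payments. Total: 50 + 61 = 111 months.

111 months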